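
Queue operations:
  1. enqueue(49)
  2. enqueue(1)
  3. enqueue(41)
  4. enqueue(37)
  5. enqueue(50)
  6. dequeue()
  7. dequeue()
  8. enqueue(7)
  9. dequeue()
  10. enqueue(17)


enqueue(49) -> [49]
enqueue(1) -> [49, 1]
enqueue(41) -> [49, 1, 41]
enqueue(37) -> [49, 1, 41, 37]
enqueue(50) -> [49, 1, 41, 37, 50]
dequeue()->49, [1, 41, 37, 50]
dequeue()->1, [41, 37, 50]
enqueue(7) -> [41, 37, 50, 7]
dequeue()->41, [37, 50, 7]
enqueue(17) -> [37, 50, 7, 17]

Final queue: [37, 50, 7, 17]


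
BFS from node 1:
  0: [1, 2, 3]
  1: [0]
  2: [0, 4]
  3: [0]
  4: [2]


Visit 1, enqueue [0]
Visit 0, enqueue [2, 3]
Visit 2, enqueue [4]
Visit 3, enqueue []
Visit 4, enqueue []

BFS order: [1, 0, 2, 3, 4]


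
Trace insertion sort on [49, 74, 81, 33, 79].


Initial: [49, 74, 81, 33, 79]
Insert 74: [49, 74, 81, 33, 79]
Insert 81: [49, 74, 81, 33, 79]
Insert 33: [33, 49, 74, 81, 79]
Insert 79: [33, 49, 74, 79, 81]

Sorted: [33, 49, 74, 79, 81]


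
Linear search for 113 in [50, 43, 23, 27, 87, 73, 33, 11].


i=0: 50!=113
i=1: 43!=113
i=2: 23!=113
i=3: 27!=113
i=4: 87!=113
i=5: 73!=113
i=6: 33!=113
i=7: 11!=113

Not found, 8 comps


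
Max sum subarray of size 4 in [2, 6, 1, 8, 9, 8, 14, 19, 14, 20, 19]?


[0:4]: 17
[1:5]: 24
[2:6]: 26
[3:7]: 39
[4:8]: 50
[5:9]: 55
[6:10]: 67
[7:11]: 72

Max: 72 at [7:11]


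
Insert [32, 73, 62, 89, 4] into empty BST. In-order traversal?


Insert 32: root
Insert 73: R from 32
Insert 62: R from 32 -> L from 73
Insert 89: R from 32 -> R from 73
Insert 4: L from 32

In-order: [4, 32, 62, 73, 89]


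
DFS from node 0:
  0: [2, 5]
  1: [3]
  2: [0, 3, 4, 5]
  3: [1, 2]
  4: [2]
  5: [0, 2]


Visit 0, push [5, 2]
Visit 2, push [5, 4, 3]
Visit 3, push [1]
Visit 1, push []
Visit 4, push []
Visit 5, push []

DFS order: [0, 2, 3, 1, 4, 5]


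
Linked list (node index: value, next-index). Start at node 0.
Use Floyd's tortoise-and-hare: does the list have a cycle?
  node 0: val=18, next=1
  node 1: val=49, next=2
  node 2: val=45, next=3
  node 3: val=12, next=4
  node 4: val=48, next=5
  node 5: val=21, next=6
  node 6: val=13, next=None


Floyd's tortoise (slow, +1) and hare (fast, +2):
  init: slow=0, fast=0
  step 1: slow=1, fast=2
  step 2: slow=2, fast=4
  step 3: slow=3, fast=6
  step 4: fast -> None, no cycle

Cycle: no


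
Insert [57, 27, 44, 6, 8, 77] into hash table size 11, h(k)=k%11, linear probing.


Insert 57: h=2 -> slot 2
Insert 27: h=5 -> slot 5
Insert 44: h=0 -> slot 0
Insert 6: h=6 -> slot 6
Insert 8: h=8 -> slot 8
Insert 77: h=0, 1 probes -> slot 1

Table: [44, 77, 57, None, None, 27, 6, None, 8, None, None]


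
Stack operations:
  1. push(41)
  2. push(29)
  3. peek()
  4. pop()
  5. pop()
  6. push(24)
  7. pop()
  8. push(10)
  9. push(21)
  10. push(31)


push(41) -> [41]
push(29) -> [41, 29]
peek()->29
pop()->29, [41]
pop()->41, []
push(24) -> [24]
pop()->24, []
push(10) -> [10]
push(21) -> [10, 21]
push(31) -> [10, 21, 31]

Final stack: [10, 21, 31]


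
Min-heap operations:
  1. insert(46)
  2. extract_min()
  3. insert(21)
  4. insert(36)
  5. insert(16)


insert(46) -> [46]
extract_min()->46, []
insert(21) -> [21]
insert(36) -> [21, 36]
insert(16) -> [16, 36, 21]

Final heap: [16, 36, 21]


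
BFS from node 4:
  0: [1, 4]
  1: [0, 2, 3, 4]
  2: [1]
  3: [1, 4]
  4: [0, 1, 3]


Visit 4, enqueue [0, 1, 3]
Visit 0, enqueue []
Visit 1, enqueue [2]
Visit 3, enqueue []
Visit 2, enqueue []

BFS order: [4, 0, 1, 3, 2]


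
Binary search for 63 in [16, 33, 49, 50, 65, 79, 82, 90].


Step 1: lo=0, hi=7, mid=3, val=50
Step 2: lo=4, hi=7, mid=5, val=79
Step 3: lo=4, hi=4, mid=4, val=65

Not found


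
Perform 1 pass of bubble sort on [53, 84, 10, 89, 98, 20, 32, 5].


Initial: [53, 84, 10, 89, 98, 20, 32, 5]
Pass 1: [53, 10, 84, 89, 20, 32, 5, 98] (4 swaps)

After 1 pass: [53, 10, 84, 89, 20, 32, 5, 98]


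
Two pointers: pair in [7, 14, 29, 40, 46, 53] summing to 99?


lo=0(7)+hi=5(53)=60
lo=1(14)+hi=5(53)=67
lo=2(29)+hi=5(53)=82
lo=3(40)+hi=5(53)=93
lo=4(46)+hi=5(53)=99

Yes: 46+53=99


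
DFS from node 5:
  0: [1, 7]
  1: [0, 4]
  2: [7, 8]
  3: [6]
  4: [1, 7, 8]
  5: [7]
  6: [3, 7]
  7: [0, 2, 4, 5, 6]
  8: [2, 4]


Visit 5, push [7]
Visit 7, push [6, 4, 2, 0]
Visit 0, push [1]
Visit 1, push [4]
Visit 4, push [8]
Visit 8, push [2]
Visit 2, push []
Visit 6, push [3]
Visit 3, push []

DFS order: [5, 7, 0, 1, 4, 8, 2, 6, 3]


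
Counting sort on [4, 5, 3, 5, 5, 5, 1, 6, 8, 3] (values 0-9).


Input: [4, 5, 3, 5, 5, 5, 1, 6, 8, 3]
Counts: [0, 1, 0, 2, 1, 4, 1, 0, 1, 0]

Sorted: [1, 3, 3, 4, 5, 5, 5, 5, 6, 8]


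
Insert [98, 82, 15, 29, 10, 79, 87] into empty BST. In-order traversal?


Insert 98: root
Insert 82: L from 98
Insert 15: L from 98 -> L from 82
Insert 29: L from 98 -> L from 82 -> R from 15
Insert 10: L from 98 -> L from 82 -> L from 15
Insert 79: L from 98 -> L from 82 -> R from 15 -> R from 29
Insert 87: L from 98 -> R from 82

In-order: [10, 15, 29, 79, 82, 87, 98]


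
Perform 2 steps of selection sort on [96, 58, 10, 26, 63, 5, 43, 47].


Initial: [96, 58, 10, 26, 63, 5, 43, 47]
Step 1: min=5 at 5
  Swap: [5, 58, 10, 26, 63, 96, 43, 47]
Step 2: min=10 at 2
  Swap: [5, 10, 58, 26, 63, 96, 43, 47]

After 2 steps: [5, 10, 58, 26, 63, 96, 43, 47]


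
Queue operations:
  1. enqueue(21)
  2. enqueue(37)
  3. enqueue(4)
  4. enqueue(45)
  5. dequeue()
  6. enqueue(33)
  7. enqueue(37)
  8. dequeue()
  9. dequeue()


enqueue(21) -> [21]
enqueue(37) -> [21, 37]
enqueue(4) -> [21, 37, 4]
enqueue(45) -> [21, 37, 4, 45]
dequeue()->21, [37, 4, 45]
enqueue(33) -> [37, 4, 45, 33]
enqueue(37) -> [37, 4, 45, 33, 37]
dequeue()->37, [4, 45, 33, 37]
dequeue()->4, [45, 33, 37]

Final queue: [45, 33, 37]


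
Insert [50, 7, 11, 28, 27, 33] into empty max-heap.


Insert 50: [50]
Insert 7: [50, 7]
Insert 11: [50, 7, 11]
Insert 28: [50, 28, 11, 7]
Insert 27: [50, 28, 11, 7, 27]
Insert 33: [50, 28, 33, 7, 27, 11]

Final heap: [50, 28, 33, 7, 27, 11]


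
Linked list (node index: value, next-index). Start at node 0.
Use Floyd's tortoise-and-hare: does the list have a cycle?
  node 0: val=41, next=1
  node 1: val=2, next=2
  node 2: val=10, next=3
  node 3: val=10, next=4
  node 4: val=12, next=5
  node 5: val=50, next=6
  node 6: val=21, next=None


Floyd's tortoise (slow, +1) and hare (fast, +2):
  init: slow=0, fast=0
  step 1: slow=1, fast=2
  step 2: slow=2, fast=4
  step 3: slow=3, fast=6
  step 4: fast -> None, no cycle

Cycle: no


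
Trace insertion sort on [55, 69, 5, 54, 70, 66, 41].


Initial: [55, 69, 5, 54, 70, 66, 41]
Insert 69: [55, 69, 5, 54, 70, 66, 41]
Insert 5: [5, 55, 69, 54, 70, 66, 41]
Insert 54: [5, 54, 55, 69, 70, 66, 41]
Insert 70: [5, 54, 55, 69, 70, 66, 41]
Insert 66: [5, 54, 55, 66, 69, 70, 41]
Insert 41: [5, 41, 54, 55, 66, 69, 70]

Sorted: [5, 41, 54, 55, 66, 69, 70]


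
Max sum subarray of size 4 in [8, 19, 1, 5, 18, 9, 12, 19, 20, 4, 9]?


[0:4]: 33
[1:5]: 43
[2:6]: 33
[3:7]: 44
[4:8]: 58
[5:9]: 60
[6:10]: 55
[7:11]: 52

Max: 60 at [5:9]


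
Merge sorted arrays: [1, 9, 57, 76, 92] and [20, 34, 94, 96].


Take 1 from A
Take 9 from A
Take 20 from B
Take 34 from B
Take 57 from A
Take 76 from A
Take 92 from A

Merged: [1, 9, 20, 34, 57, 76, 92, 94, 96]


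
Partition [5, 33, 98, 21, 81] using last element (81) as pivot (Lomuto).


Pivot: 81
  5 <= 81: advance i (no swap)
  33 <= 81: advance i (no swap)
  21 <= 81: swap -> [5, 33, 21, 98, 81]
Place pivot at 3: [5, 33, 21, 81, 98]

Partitioned: [5, 33, 21, 81, 98]


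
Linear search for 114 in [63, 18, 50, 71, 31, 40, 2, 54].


i=0: 63!=114
i=1: 18!=114
i=2: 50!=114
i=3: 71!=114
i=4: 31!=114
i=5: 40!=114
i=6: 2!=114
i=7: 54!=114

Not found, 8 comps


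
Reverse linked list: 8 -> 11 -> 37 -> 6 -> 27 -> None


Step 1: curr=8, set curr.next=prev(None) | reversed so far: 8
Step 2: curr=11, set curr.next=prev(8) | reversed so far: 11 -> 8
Step 3: curr=37, set curr.next=prev(11) | reversed so far: 37 -> 11 -> 8
Step 4: curr=6, set curr.next=prev(37) | reversed so far: 6 -> 37 -> 11 -> 8
Step 5: curr=27, set curr.next=prev(6) | reversed so far: 27 -> 6 -> 37 -> 11 -> 8

27 -> 6 -> 37 -> 11 -> 8 -> None


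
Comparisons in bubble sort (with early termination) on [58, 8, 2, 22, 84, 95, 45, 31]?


Algorithm: bubble sort (with early termination)
Input: [58, 8, 2, 22, 84, 95, 45, 31]
Sorted: [2, 8, 22, 31, 45, 58, 84, 95]

25


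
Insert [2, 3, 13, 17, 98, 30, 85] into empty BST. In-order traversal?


Insert 2: root
Insert 3: R from 2
Insert 13: R from 2 -> R from 3
Insert 17: R from 2 -> R from 3 -> R from 13
Insert 98: R from 2 -> R from 3 -> R from 13 -> R from 17
Insert 30: R from 2 -> R from 3 -> R from 13 -> R from 17 -> L from 98
Insert 85: R from 2 -> R from 3 -> R from 13 -> R from 17 -> L from 98 -> R from 30

In-order: [2, 3, 13, 17, 30, 85, 98]


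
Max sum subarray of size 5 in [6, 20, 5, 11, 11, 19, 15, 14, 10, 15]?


[0:5]: 53
[1:6]: 66
[2:7]: 61
[3:8]: 70
[4:9]: 69
[5:10]: 73

Max: 73 at [5:10]


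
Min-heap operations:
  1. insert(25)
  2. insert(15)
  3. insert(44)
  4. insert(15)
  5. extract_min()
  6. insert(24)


insert(25) -> [25]
insert(15) -> [15, 25]
insert(44) -> [15, 25, 44]
insert(15) -> [15, 15, 44, 25]
extract_min()->15, [15, 25, 44]
insert(24) -> [15, 24, 44, 25]

Final heap: [15, 24, 44, 25]


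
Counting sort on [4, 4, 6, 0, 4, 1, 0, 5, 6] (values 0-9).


Input: [4, 4, 6, 0, 4, 1, 0, 5, 6]
Counts: [2, 1, 0, 0, 3, 1, 2, 0, 0, 0]

Sorted: [0, 0, 1, 4, 4, 4, 5, 6, 6]


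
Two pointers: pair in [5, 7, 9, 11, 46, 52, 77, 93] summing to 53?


lo=0(5)+hi=7(93)=98
lo=0(5)+hi=6(77)=82
lo=0(5)+hi=5(52)=57
lo=0(5)+hi=4(46)=51
lo=1(7)+hi=4(46)=53

Yes: 7+46=53


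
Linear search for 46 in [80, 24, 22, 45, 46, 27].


i=0: 80!=46
i=1: 24!=46
i=2: 22!=46
i=3: 45!=46
i=4: 46==46 found!

Found at 4, 5 comps


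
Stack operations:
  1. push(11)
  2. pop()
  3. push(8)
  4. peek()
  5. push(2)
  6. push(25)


push(11) -> [11]
pop()->11, []
push(8) -> [8]
peek()->8
push(2) -> [8, 2]
push(25) -> [8, 2, 25]

Final stack: [8, 2, 25]


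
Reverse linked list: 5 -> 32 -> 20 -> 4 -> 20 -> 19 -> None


Step 1: curr=5, set curr.next=prev(None) | reversed so far: 5
Step 2: curr=32, set curr.next=prev(5) | reversed so far: 32 -> 5
Step 3: curr=20, set curr.next=prev(32) | reversed so far: 20 -> 32 -> 5
Step 4: curr=4, set curr.next=prev(20) | reversed so far: 4 -> 20 -> 32 -> 5
Step 5: curr=20, set curr.next=prev(4) | reversed so far: 20 -> 4 -> 20 -> 32 -> 5
Step 6: curr=19, set curr.next=prev(20) | reversed so far: 19 -> 20 -> 4 -> 20 -> 32 -> 5

19 -> 20 -> 4 -> 20 -> 32 -> 5 -> None


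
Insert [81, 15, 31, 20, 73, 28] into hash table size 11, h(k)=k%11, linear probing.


Insert 81: h=4 -> slot 4
Insert 15: h=4, 1 probes -> slot 5
Insert 31: h=9 -> slot 9
Insert 20: h=9, 1 probes -> slot 10
Insert 73: h=7 -> slot 7
Insert 28: h=6 -> slot 6

Table: [None, None, None, None, 81, 15, 28, 73, None, 31, 20]


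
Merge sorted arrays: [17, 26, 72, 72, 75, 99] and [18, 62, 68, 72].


Take 17 from A
Take 18 from B
Take 26 from A
Take 62 from B
Take 68 from B
Take 72 from A
Take 72 from A
Take 72 from B

Merged: [17, 18, 26, 62, 68, 72, 72, 72, 75, 99]


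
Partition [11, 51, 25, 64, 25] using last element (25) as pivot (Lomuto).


Pivot: 25
  11 <= 25: advance i (no swap)
  25 <= 25: swap -> [11, 25, 51, 64, 25]
Place pivot at 2: [11, 25, 25, 64, 51]

Partitioned: [11, 25, 25, 64, 51]


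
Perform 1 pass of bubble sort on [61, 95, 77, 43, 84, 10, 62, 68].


Initial: [61, 95, 77, 43, 84, 10, 62, 68]
Pass 1: [61, 77, 43, 84, 10, 62, 68, 95] (6 swaps)

After 1 pass: [61, 77, 43, 84, 10, 62, 68, 95]


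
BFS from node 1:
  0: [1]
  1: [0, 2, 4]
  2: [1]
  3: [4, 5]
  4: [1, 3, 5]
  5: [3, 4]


Visit 1, enqueue [0, 2, 4]
Visit 0, enqueue []
Visit 2, enqueue []
Visit 4, enqueue [3, 5]
Visit 3, enqueue []
Visit 5, enqueue []

BFS order: [1, 0, 2, 4, 3, 5]


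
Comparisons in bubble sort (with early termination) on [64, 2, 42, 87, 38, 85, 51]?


Algorithm: bubble sort (with early termination)
Input: [64, 2, 42, 87, 38, 85, 51]
Sorted: [2, 38, 42, 51, 64, 85, 87]

18


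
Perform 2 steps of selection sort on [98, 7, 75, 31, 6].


Initial: [98, 7, 75, 31, 6]
Step 1: min=6 at 4
  Swap: [6, 7, 75, 31, 98]
Step 2: min=7 at 1
  Swap: [6, 7, 75, 31, 98]

After 2 steps: [6, 7, 75, 31, 98]


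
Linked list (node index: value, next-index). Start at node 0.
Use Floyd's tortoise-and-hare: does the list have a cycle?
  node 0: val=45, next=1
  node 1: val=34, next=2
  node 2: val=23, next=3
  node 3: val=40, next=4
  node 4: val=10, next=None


Floyd's tortoise (slow, +1) and hare (fast, +2):
  init: slow=0, fast=0
  step 1: slow=1, fast=2
  step 2: slow=2, fast=4
  step 3: fast -> None, no cycle

Cycle: no


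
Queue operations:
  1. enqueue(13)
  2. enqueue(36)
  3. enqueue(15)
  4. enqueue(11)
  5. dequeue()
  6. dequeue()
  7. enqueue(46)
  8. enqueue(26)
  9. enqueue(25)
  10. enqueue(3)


enqueue(13) -> [13]
enqueue(36) -> [13, 36]
enqueue(15) -> [13, 36, 15]
enqueue(11) -> [13, 36, 15, 11]
dequeue()->13, [36, 15, 11]
dequeue()->36, [15, 11]
enqueue(46) -> [15, 11, 46]
enqueue(26) -> [15, 11, 46, 26]
enqueue(25) -> [15, 11, 46, 26, 25]
enqueue(3) -> [15, 11, 46, 26, 25, 3]

Final queue: [15, 11, 46, 26, 25, 3]


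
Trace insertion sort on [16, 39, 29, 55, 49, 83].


Initial: [16, 39, 29, 55, 49, 83]
Insert 39: [16, 39, 29, 55, 49, 83]
Insert 29: [16, 29, 39, 55, 49, 83]
Insert 55: [16, 29, 39, 55, 49, 83]
Insert 49: [16, 29, 39, 49, 55, 83]
Insert 83: [16, 29, 39, 49, 55, 83]

Sorted: [16, 29, 39, 49, 55, 83]


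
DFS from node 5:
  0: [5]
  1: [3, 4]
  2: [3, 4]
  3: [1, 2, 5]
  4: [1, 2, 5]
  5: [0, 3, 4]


Visit 5, push [4, 3, 0]
Visit 0, push []
Visit 3, push [2, 1]
Visit 1, push [4]
Visit 4, push [2]
Visit 2, push []

DFS order: [5, 0, 3, 1, 4, 2]


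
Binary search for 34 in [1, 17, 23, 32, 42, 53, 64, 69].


Step 1: lo=0, hi=7, mid=3, val=32
Step 2: lo=4, hi=7, mid=5, val=53
Step 3: lo=4, hi=4, mid=4, val=42

Not found


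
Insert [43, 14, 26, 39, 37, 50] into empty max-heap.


Insert 43: [43]
Insert 14: [43, 14]
Insert 26: [43, 14, 26]
Insert 39: [43, 39, 26, 14]
Insert 37: [43, 39, 26, 14, 37]
Insert 50: [50, 39, 43, 14, 37, 26]

Final heap: [50, 39, 43, 14, 37, 26]


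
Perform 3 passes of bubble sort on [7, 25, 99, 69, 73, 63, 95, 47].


Initial: [7, 25, 99, 69, 73, 63, 95, 47]
Pass 1: [7, 25, 69, 73, 63, 95, 47, 99] (5 swaps)
Pass 2: [7, 25, 69, 63, 73, 47, 95, 99] (2 swaps)
Pass 3: [7, 25, 63, 69, 47, 73, 95, 99] (2 swaps)

After 3 passes: [7, 25, 63, 69, 47, 73, 95, 99]


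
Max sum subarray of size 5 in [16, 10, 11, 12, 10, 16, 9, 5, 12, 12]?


[0:5]: 59
[1:6]: 59
[2:7]: 58
[3:8]: 52
[4:9]: 52
[5:10]: 54

Max: 59 at [0:5]


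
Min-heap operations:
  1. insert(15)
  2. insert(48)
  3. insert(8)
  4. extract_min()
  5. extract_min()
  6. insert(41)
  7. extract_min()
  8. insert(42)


insert(15) -> [15]
insert(48) -> [15, 48]
insert(8) -> [8, 48, 15]
extract_min()->8, [15, 48]
extract_min()->15, [48]
insert(41) -> [41, 48]
extract_min()->41, [48]
insert(42) -> [42, 48]

Final heap: [42, 48]


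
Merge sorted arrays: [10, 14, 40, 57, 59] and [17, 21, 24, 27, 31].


Take 10 from A
Take 14 from A
Take 17 from B
Take 21 from B
Take 24 from B
Take 27 from B
Take 31 from B

Merged: [10, 14, 17, 21, 24, 27, 31, 40, 57, 59]


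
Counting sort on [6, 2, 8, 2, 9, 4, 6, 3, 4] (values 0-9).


Input: [6, 2, 8, 2, 9, 4, 6, 3, 4]
Counts: [0, 0, 2, 1, 2, 0, 2, 0, 1, 1]

Sorted: [2, 2, 3, 4, 4, 6, 6, 8, 9]


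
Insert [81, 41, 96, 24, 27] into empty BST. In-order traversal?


Insert 81: root
Insert 41: L from 81
Insert 96: R from 81
Insert 24: L from 81 -> L from 41
Insert 27: L from 81 -> L from 41 -> R from 24

In-order: [24, 27, 41, 81, 96]


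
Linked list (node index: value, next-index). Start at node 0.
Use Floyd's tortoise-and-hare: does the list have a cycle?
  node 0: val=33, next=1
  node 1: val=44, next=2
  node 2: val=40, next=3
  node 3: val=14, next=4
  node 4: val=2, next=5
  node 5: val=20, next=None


Floyd's tortoise (slow, +1) and hare (fast, +2):
  init: slow=0, fast=0
  step 1: slow=1, fast=2
  step 2: slow=2, fast=4
  step 3: fast 4->5->None, no cycle

Cycle: no


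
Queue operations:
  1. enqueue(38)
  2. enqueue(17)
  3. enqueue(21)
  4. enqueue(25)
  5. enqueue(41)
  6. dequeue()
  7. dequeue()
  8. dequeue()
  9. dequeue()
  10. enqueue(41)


enqueue(38) -> [38]
enqueue(17) -> [38, 17]
enqueue(21) -> [38, 17, 21]
enqueue(25) -> [38, 17, 21, 25]
enqueue(41) -> [38, 17, 21, 25, 41]
dequeue()->38, [17, 21, 25, 41]
dequeue()->17, [21, 25, 41]
dequeue()->21, [25, 41]
dequeue()->25, [41]
enqueue(41) -> [41, 41]

Final queue: [41, 41]


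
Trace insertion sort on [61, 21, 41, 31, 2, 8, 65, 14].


Initial: [61, 21, 41, 31, 2, 8, 65, 14]
Insert 21: [21, 61, 41, 31, 2, 8, 65, 14]
Insert 41: [21, 41, 61, 31, 2, 8, 65, 14]
Insert 31: [21, 31, 41, 61, 2, 8, 65, 14]
Insert 2: [2, 21, 31, 41, 61, 8, 65, 14]
Insert 8: [2, 8, 21, 31, 41, 61, 65, 14]
Insert 65: [2, 8, 21, 31, 41, 61, 65, 14]
Insert 14: [2, 8, 14, 21, 31, 41, 61, 65]

Sorted: [2, 8, 14, 21, 31, 41, 61, 65]


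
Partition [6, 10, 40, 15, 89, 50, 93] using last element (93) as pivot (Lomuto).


Pivot: 93
  6 <= 93: advance i (no swap)
  10 <= 93: advance i (no swap)
  40 <= 93: advance i (no swap)
  15 <= 93: advance i (no swap)
  89 <= 93: advance i (no swap)
  50 <= 93: advance i (no swap)
Place pivot at 6: [6, 10, 40, 15, 89, 50, 93]

Partitioned: [6, 10, 40, 15, 89, 50, 93]


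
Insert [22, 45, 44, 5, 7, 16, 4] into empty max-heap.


Insert 22: [22]
Insert 45: [45, 22]
Insert 44: [45, 22, 44]
Insert 5: [45, 22, 44, 5]
Insert 7: [45, 22, 44, 5, 7]
Insert 16: [45, 22, 44, 5, 7, 16]
Insert 4: [45, 22, 44, 5, 7, 16, 4]

Final heap: [45, 22, 44, 5, 7, 16, 4]


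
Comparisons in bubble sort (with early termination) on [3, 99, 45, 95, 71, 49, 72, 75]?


Algorithm: bubble sort (with early termination)
Input: [3, 99, 45, 95, 71, 49, 72, 75]
Sorted: [3, 45, 49, 71, 72, 75, 95, 99]

22


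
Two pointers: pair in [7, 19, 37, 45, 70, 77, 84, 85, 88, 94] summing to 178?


lo=0(7)+hi=9(94)=101
lo=1(19)+hi=9(94)=113
lo=2(37)+hi=9(94)=131
lo=3(45)+hi=9(94)=139
lo=4(70)+hi=9(94)=164
lo=5(77)+hi=9(94)=171
lo=6(84)+hi=9(94)=178

Yes: 84+94=178


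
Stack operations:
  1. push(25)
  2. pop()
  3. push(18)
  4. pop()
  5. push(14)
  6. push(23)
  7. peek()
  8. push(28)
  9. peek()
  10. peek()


push(25) -> [25]
pop()->25, []
push(18) -> [18]
pop()->18, []
push(14) -> [14]
push(23) -> [14, 23]
peek()->23
push(28) -> [14, 23, 28]
peek()->28
peek()->28

Final stack: [14, 23, 28]


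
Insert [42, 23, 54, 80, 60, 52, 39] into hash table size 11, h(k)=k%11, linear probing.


Insert 42: h=9 -> slot 9
Insert 23: h=1 -> slot 1
Insert 54: h=10 -> slot 10
Insert 80: h=3 -> slot 3
Insert 60: h=5 -> slot 5
Insert 52: h=8 -> slot 8
Insert 39: h=6 -> slot 6

Table: [None, 23, None, 80, None, 60, 39, None, 52, 42, 54]


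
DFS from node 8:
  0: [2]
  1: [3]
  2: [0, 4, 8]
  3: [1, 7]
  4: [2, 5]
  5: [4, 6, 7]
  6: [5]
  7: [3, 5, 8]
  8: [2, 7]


Visit 8, push [7, 2]
Visit 2, push [4, 0]
Visit 0, push []
Visit 4, push [5]
Visit 5, push [7, 6]
Visit 6, push []
Visit 7, push [3]
Visit 3, push [1]
Visit 1, push []

DFS order: [8, 2, 0, 4, 5, 6, 7, 3, 1]


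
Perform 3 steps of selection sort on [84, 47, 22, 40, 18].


Initial: [84, 47, 22, 40, 18]
Step 1: min=18 at 4
  Swap: [18, 47, 22, 40, 84]
Step 2: min=22 at 2
  Swap: [18, 22, 47, 40, 84]
Step 3: min=40 at 3
  Swap: [18, 22, 40, 47, 84]

After 3 steps: [18, 22, 40, 47, 84]


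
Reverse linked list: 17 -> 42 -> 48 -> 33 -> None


Step 1: curr=17, set curr.next=prev(None) | reversed so far: 17
Step 2: curr=42, set curr.next=prev(17) | reversed so far: 42 -> 17
Step 3: curr=48, set curr.next=prev(42) | reversed so far: 48 -> 42 -> 17
Step 4: curr=33, set curr.next=prev(48) | reversed so far: 33 -> 48 -> 42 -> 17

33 -> 48 -> 42 -> 17 -> None


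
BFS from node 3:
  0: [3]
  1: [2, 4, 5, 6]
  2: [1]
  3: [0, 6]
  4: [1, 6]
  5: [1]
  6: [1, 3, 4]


Visit 3, enqueue [0, 6]
Visit 0, enqueue []
Visit 6, enqueue [1, 4]
Visit 1, enqueue [2, 5]
Visit 4, enqueue []
Visit 2, enqueue []
Visit 5, enqueue []

BFS order: [3, 0, 6, 1, 4, 2, 5]


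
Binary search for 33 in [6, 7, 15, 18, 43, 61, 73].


Step 1: lo=0, hi=6, mid=3, val=18
Step 2: lo=4, hi=6, mid=5, val=61
Step 3: lo=4, hi=4, mid=4, val=43

Not found


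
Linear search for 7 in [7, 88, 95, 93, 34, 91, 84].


i=0: 7==7 found!

Found at 0, 1 comps


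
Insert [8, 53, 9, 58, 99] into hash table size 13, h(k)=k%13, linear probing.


Insert 8: h=8 -> slot 8
Insert 53: h=1 -> slot 1
Insert 9: h=9 -> slot 9
Insert 58: h=6 -> slot 6
Insert 99: h=8, 2 probes -> slot 10

Table: [None, 53, None, None, None, None, 58, None, 8, 9, 99, None, None]


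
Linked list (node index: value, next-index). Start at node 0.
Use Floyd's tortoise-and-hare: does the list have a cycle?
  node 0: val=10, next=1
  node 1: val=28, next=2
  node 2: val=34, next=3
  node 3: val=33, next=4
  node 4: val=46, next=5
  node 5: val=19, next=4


Floyd's tortoise (slow, +1) and hare (fast, +2):
  init: slow=0, fast=0
  step 1: slow=1, fast=2
  step 2: slow=2, fast=4
  step 3: slow=3, fast=4
  step 4: slow=4, fast=4
  slow == fast at node 4: cycle detected

Cycle: yes


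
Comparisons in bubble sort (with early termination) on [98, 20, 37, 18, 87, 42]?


Algorithm: bubble sort (with early termination)
Input: [98, 20, 37, 18, 87, 42]
Sorted: [18, 20, 37, 42, 87, 98]

14


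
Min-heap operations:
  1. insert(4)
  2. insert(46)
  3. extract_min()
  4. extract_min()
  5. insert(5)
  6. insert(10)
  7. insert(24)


insert(4) -> [4]
insert(46) -> [4, 46]
extract_min()->4, [46]
extract_min()->46, []
insert(5) -> [5]
insert(10) -> [5, 10]
insert(24) -> [5, 10, 24]

Final heap: [5, 10, 24]


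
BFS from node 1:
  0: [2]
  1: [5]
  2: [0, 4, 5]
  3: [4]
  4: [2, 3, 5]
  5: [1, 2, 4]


Visit 1, enqueue [5]
Visit 5, enqueue [2, 4]
Visit 2, enqueue [0]
Visit 4, enqueue [3]
Visit 0, enqueue []
Visit 3, enqueue []

BFS order: [1, 5, 2, 4, 0, 3]


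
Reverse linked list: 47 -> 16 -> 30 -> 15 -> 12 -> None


Step 1: curr=47, set curr.next=prev(None) | reversed so far: 47
Step 2: curr=16, set curr.next=prev(47) | reversed so far: 16 -> 47
Step 3: curr=30, set curr.next=prev(16) | reversed so far: 30 -> 16 -> 47
Step 4: curr=15, set curr.next=prev(30) | reversed so far: 15 -> 30 -> 16 -> 47
Step 5: curr=12, set curr.next=prev(15) | reversed so far: 12 -> 15 -> 30 -> 16 -> 47

12 -> 15 -> 30 -> 16 -> 47 -> None


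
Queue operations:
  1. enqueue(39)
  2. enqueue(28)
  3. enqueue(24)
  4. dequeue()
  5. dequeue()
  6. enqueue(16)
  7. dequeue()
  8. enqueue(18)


enqueue(39) -> [39]
enqueue(28) -> [39, 28]
enqueue(24) -> [39, 28, 24]
dequeue()->39, [28, 24]
dequeue()->28, [24]
enqueue(16) -> [24, 16]
dequeue()->24, [16]
enqueue(18) -> [16, 18]

Final queue: [16, 18]


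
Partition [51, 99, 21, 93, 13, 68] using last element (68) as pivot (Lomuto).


Pivot: 68
  51 <= 68: advance i (no swap)
  21 <= 68: swap -> [51, 21, 99, 93, 13, 68]
  13 <= 68: swap -> [51, 21, 13, 93, 99, 68]
Place pivot at 3: [51, 21, 13, 68, 99, 93]

Partitioned: [51, 21, 13, 68, 99, 93]


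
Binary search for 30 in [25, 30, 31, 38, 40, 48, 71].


Step 1: lo=0, hi=6, mid=3, val=38
Step 2: lo=0, hi=2, mid=1, val=30

Found at index 1


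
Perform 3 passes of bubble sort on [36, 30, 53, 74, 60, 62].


Initial: [36, 30, 53, 74, 60, 62]
Pass 1: [30, 36, 53, 60, 62, 74] (3 swaps)
Pass 2: [30, 36, 53, 60, 62, 74] (0 swaps)
Pass 3: [30, 36, 53, 60, 62, 74] (0 swaps)

After 3 passes: [30, 36, 53, 60, 62, 74]


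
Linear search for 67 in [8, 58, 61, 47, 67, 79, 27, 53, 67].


i=0: 8!=67
i=1: 58!=67
i=2: 61!=67
i=3: 47!=67
i=4: 67==67 found!

Found at 4, 5 comps


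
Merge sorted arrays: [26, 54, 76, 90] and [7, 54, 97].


Take 7 from B
Take 26 from A
Take 54 from A
Take 54 from B
Take 76 from A
Take 90 from A

Merged: [7, 26, 54, 54, 76, 90, 97]


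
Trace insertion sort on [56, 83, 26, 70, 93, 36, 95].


Initial: [56, 83, 26, 70, 93, 36, 95]
Insert 83: [56, 83, 26, 70, 93, 36, 95]
Insert 26: [26, 56, 83, 70, 93, 36, 95]
Insert 70: [26, 56, 70, 83, 93, 36, 95]
Insert 93: [26, 56, 70, 83, 93, 36, 95]
Insert 36: [26, 36, 56, 70, 83, 93, 95]
Insert 95: [26, 36, 56, 70, 83, 93, 95]

Sorted: [26, 36, 56, 70, 83, 93, 95]


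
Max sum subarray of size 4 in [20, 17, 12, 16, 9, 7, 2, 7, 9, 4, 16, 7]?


[0:4]: 65
[1:5]: 54
[2:6]: 44
[3:7]: 34
[4:8]: 25
[5:9]: 25
[6:10]: 22
[7:11]: 36
[8:12]: 36

Max: 65 at [0:4]


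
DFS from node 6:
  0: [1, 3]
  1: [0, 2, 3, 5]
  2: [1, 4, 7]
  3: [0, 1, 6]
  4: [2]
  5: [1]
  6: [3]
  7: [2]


Visit 6, push [3]
Visit 3, push [1, 0]
Visit 0, push [1]
Visit 1, push [5, 2]
Visit 2, push [7, 4]
Visit 4, push []
Visit 7, push []
Visit 5, push []

DFS order: [6, 3, 0, 1, 2, 4, 7, 5]


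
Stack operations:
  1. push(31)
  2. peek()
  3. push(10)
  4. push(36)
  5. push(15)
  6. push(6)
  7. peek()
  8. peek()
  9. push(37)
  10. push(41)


push(31) -> [31]
peek()->31
push(10) -> [31, 10]
push(36) -> [31, 10, 36]
push(15) -> [31, 10, 36, 15]
push(6) -> [31, 10, 36, 15, 6]
peek()->6
peek()->6
push(37) -> [31, 10, 36, 15, 6, 37]
push(41) -> [31, 10, 36, 15, 6, 37, 41]

Final stack: [31, 10, 36, 15, 6, 37, 41]


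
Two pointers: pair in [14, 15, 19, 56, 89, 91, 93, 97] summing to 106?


lo=0(14)+hi=7(97)=111
lo=0(14)+hi=6(93)=107
lo=0(14)+hi=5(91)=105
lo=1(15)+hi=5(91)=106

Yes: 15+91=106


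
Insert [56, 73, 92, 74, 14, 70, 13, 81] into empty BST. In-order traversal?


Insert 56: root
Insert 73: R from 56
Insert 92: R from 56 -> R from 73
Insert 74: R from 56 -> R from 73 -> L from 92
Insert 14: L from 56
Insert 70: R from 56 -> L from 73
Insert 13: L from 56 -> L from 14
Insert 81: R from 56 -> R from 73 -> L from 92 -> R from 74

In-order: [13, 14, 56, 70, 73, 74, 81, 92]


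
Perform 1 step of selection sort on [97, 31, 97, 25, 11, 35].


Initial: [97, 31, 97, 25, 11, 35]
Step 1: min=11 at 4
  Swap: [11, 31, 97, 25, 97, 35]

After 1 step: [11, 31, 97, 25, 97, 35]


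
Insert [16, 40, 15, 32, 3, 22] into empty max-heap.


Insert 16: [16]
Insert 40: [40, 16]
Insert 15: [40, 16, 15]
Insert 32: [40, 32, 15, 16]
Insert 3: [40, 32, 15, 16, 3]
Insert 22: [40, 32, 22, 16, 3, 15]

Final heap: [40, 32, 22, 16, 3, 15]


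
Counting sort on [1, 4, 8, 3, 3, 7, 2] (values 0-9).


Input: [1, 4, 8, 3, 3, 7, 2]
Counts: [0, 1, 1, 2, 1, 0, 0, 1, 1, 0]

Sorted: [1, 2, 3, 3, 4, 7, 8]


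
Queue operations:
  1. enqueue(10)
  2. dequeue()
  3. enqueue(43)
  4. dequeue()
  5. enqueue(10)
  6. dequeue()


enqueue(10) -> [10]
dequeue()->10, []
enqueue(43) -> [43]
dequeue()->43, []
enqueue(10) -> [10]
dequeue()->10, []

Final queue: []


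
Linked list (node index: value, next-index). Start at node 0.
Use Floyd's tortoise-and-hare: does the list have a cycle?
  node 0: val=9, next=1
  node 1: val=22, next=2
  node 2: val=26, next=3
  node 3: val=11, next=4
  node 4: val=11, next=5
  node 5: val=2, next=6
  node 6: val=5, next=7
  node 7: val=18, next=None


Floyd's tortoise (slow, +1) and hare (fast, +2):
  init: slow=0, fast=0
  step 1: slow=1, fast=2
  step 2: slow=2, fast=4
  step 3: slow=3, fast=6
  step 4: fast 6->7->None, no cycle

Cycle: no


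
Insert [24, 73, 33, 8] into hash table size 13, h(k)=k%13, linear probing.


Insert 24: h=11 -> slot 11
Insert 73: h=8 -> slot 8
Insert 33: h=7 -> slot 7
Insert 8: h=8, 1 probes -> slot 9

Table: [None, None, None, None, None, None, None, 33, 73, 8, None, 24, None]


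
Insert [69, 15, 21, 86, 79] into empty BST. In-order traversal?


Insert 69: root
Insert 15: L from 69
Insert 21: L from 69 -> R from 15
Insert 86: R from 69
Insert 79: R from 69 -> L from 86

In-order: [15, 21, 69, 79, 86]


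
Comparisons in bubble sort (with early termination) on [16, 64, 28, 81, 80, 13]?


Algorithm: bubble sort (with early termination)
Input: [16, 64, 28, 81, 80, 13]
Sorted: [13, 16, 28, 64, 80, 81]

15


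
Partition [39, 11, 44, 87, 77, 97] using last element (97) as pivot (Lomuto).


Pivot: 97
  39 <= 97: advance i (no swap)
  11 <= 97: advance i (no swap)
  44 <= 97: advance i (no swap)
  87 <= 97: advance i (no swap)
  77 <= 97: advance i (no swap)
Place pivot at 5: [39, 11, 44, 87, 77, 97]

Partitioned: [39, 11, 44, 87, 77, 97]


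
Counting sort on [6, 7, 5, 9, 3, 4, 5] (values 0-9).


Input: [6, 7, 5, 9, 3, 4, 5]
Counts: [0, 0, 0, 1, 1, 2, 1, 1, 0, 1]

Sorted: [3, 4, 5, 5, 6, 7, 9]


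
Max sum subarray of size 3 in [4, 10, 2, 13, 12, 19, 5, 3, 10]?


[0:3]: 16
[1:4]: 25
[2:5]: 27
[3:6]: 44
[4:7]: 36
[5:8]: 27
[6:9]: 18

Max: 44 at [3:6]


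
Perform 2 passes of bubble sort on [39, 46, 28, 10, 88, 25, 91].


Initial: [39, 46, 28, 10, 88, 25, 91]
Pass 1: [39, 28, 10, 46, 25, 88, 91] (3 swaps)
Pass 2: [28, 10, 39, 25, 46, 88, 91] (3 swaps)

After 2 passes: [28, 10, 39, 25, 46, 88, 91]


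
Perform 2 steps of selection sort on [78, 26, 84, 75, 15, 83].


Initial: [78, 26, 84, 75, 15, 83]
Step 1: min=15 at 4
  Swap: [15, 26, 84, 75, 78, 83]
Step 2: min=26 at 1
  Swap: [15, 26, 84, 75, 78, 83]

After 2 steps: [15, 26, 84, 75, 78, 83]


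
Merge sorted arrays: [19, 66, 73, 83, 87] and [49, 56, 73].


Take 19 from A
Take 49 from B
Take 56 from B
Take 66 from A
Take 73 from A
Take 73 from B

Merged: [19, 49, 56, 66, 73, 73, 83, 87]


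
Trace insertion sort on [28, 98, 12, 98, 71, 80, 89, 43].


Initial: [28, 98, 12, 98, 71, 80, 89, 43]
Insert 98: [28, 98, 12, 98, 71, 80, 89, 43]
Insert 12: [12, 28, 98, 98, 71, 80, 89, 43]
Insert 98: [12, 28, 98, 98, 71, 80, 89, 43]
Insert 71: [12, 28, 71, 98, 98, 80, 89, 43]
Insert 80: [12, 28, 71, 80, 98, 98, 89, 43]
Insert 89: [12, 28, 71, 80, 89, 98, 98, 43]
Insert 43: [12, 28, 43, 71, 80, 89, 98, 98]

Sorted: [12, 28, 43, 71, 80, 89, 98, 98]


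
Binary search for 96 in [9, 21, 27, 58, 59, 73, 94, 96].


Step 1: lo=0, hi=7, mid=3, val=58
Step 2: lo=4, hi=7, mid=5, val=73
Step 3: lo=6, hi=7, mid=6, val=94
Step 4: lo=7, hi=7, mid=7, val=96

Found at index 7


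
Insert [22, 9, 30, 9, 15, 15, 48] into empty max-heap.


Insert 22: [22]
Insert 9: [22, 9]
Insert 30: [30, 9, 22]
Insert 9: [30, 9, 22, 9]
Insert 15: [30, 15, 22, 9, 9]
Insert 15: [30, 15, 22, 9, 9, 15]
Insert 48: [48, 15, 30, 9, 9, 15, 22]

Final heap: [48, 15, 30, 9, 9, 15, 22]


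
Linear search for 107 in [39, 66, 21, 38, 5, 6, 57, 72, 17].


i=0: 39!=107
i=1: 66!=107
i=2: 21!=107
i=3: 38!=107
i=4: 5!=107
i=5: 6!=107
i=6: 57!=107
i=7: 72!=107
i=8: 17!=107

Not found, 9 comps


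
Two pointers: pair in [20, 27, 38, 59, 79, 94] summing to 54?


lo=0(20)+hi=5(94)=114
lo=0(20)+hi=4(79)=99
lo=0(20)+hi=3(59)=79
lo=0(20)+hi=2(38)=58
lo=0(20)+hi=1(27)=47

No pair found


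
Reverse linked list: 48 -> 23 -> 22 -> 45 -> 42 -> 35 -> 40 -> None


Step 1: curr=48, set curr.next=prev(None) | reversed so far: 48
Step 2: curr=23, set curr.next=prev(48) | reversed so far: 23 -> 48
Step 3: curr=22, set curr.next=prev(23) | reversed so far: 22 -> 23 -> 48
Step 4: curr=45, set curr.next=prev(22) | reversed so far: 45 -> 22 -> 23 -> 48
Step 5: curr=42, set curr.next=prev(45) | reversed so far: 42 -> 45 -> 22 -> 23 -> 48
Step 6: curr=35, set curr.next=prev(42) | reversed so far: 35 -> 42 -> 45 -> 22 -> 23 -> 48
Step 7: curr=40, set curr.next=prev(35) | reversed so far: 40 -> 35 -> 42 -> 45 -> 22 -> 23 -> 48

40 -> 35 -> 42 -> 45 -> 22 -> 23 -> 48 -> None


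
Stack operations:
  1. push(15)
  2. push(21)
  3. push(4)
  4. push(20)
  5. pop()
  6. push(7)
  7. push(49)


push(15) -> [15]
push(21) -> [15, 21]
push(4) -> [15, 21, 4]
push(20) -> [15, 21, 4, 20]
pop()->20, [15, 21, 4]
push(7) -> [15, 21, 4, 7]
push(49) -> [15, 21, 4, 7, 49]

Final stack: [15, 21, 4, 7, 49]


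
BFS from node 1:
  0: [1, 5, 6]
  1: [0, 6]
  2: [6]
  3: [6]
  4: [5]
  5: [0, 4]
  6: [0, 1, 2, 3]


Visit 1, enqueue [0, 6]
Visit 0, enqueue [5]
Visit 6, enqueue [2, 3]
Visit 5, enqueue [4]
Visit 2, enqueue []
Visit 3, enqueue []
Visit 4, enqueue []

BFS order: [1, 0, 6, 5, 2, 3, 4]


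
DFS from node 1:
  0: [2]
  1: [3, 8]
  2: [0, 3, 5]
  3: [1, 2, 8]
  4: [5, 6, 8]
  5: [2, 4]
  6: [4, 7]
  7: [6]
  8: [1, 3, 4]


Visit 1, push [8, 3]
Visit 3, push [8, 2]
Visit 2, push [5, 0]
Visit 0, push []
Visit 5, push [4]
Visit 4, push [8, 6]
Visit 6, push [7]
Visit 7, push []
Visit 8, push []

DFS order: [1, 3, 2, 0, 5, 4, 6, 7, 8]


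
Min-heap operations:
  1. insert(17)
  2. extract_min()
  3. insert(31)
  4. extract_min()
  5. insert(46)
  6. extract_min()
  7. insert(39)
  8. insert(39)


insert(17) -> [17]
extract_min()->17, []
insert(31) -> [31]
extract_min()->31, []
insert(46) -> [46]
extract_min()->46, []
insert(39) -> [39]
insert(39) -> [39, 39]

Final heap: [39, 39]


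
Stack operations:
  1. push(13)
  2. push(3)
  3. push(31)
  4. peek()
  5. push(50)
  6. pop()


push(13) -> [13]
push(3) -> [13, 3]
push(31) -> [13, 3, 31]
peek()->31
push(50) -> [13, 3, 31, 50]
pop()->50, [13, 3, 31]

Final stack: [13, 3, 31]


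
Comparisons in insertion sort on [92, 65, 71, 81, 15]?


Algorithm: insertion sort
Input: [92, 65, 71, 81, 15]
Sorted: [15, 65, 71, 81, 92]

9


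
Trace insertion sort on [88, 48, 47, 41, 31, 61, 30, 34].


Initial: [88, 48, 47, 41, 31, 61, 30, 34]
Insert 48: [48, 88, 47, 41, 31, 61, 30, 34]
Insert 47: [47, 48, 88, 41, 31, 61, 30, 34]
Insert 41: [41, 47, 48, 88, 31, 61, 30, 34]
Insert 31: [31, 41, 47, 48, 88, 61, 30, 34]
Insert 61: [31, 41, 47, 48, 61, 88, 30, 34]
Insert 30: [30, 31, 41, 47, 48, 61, 88, 34]
Insert 34: [30, 31, 34, 41, 47, 48, 61, 88]

Sorted: [30, 31, 34, 41, 47, 48, 61, 88]


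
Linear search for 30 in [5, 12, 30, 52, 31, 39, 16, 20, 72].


i=0: 5!=30
i=1: 12!=30
i=2: 30==30 found!

Found at 2, 3 comps


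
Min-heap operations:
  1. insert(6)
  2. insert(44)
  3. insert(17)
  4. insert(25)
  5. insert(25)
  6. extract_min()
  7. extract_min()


insert(6) -> [6]
insert(44) -> [6, 44]
insert(17) -> [6, 44, 17]
insert(25) -> [6, 25, 17, 44]
insert(25) -> [6, 25, 17, 44, 25]
extract_min()->6, [17, 25, 25, 44]
extract_min()->17, [25, 25, 44]

Final heap: [25, 25, 44]


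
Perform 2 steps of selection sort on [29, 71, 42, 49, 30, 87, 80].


Initial: [29, 71, 42, 49, 30, 87, 80]
Step 1: min=29 at 0
  Swap: [29, 71, 42, 49, 30, 87, 80]
Step 2: min=30 at 4
  Swap: [29, 30, 42, 49, 71, 87, 80]

After 2 steps: [29, 30, 42, 49, 71, 87, 80]


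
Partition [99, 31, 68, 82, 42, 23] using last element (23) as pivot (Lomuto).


Pivot: 23
Place pivot at 0: [23, 31, 68, 82, 42, 99]

Partitioned: [23, 31, 68, 82, 42, 99]


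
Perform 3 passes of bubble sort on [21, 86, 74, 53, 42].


Initial: [21, 86, 74, 53, 42]
Pass 1: [21, 74, 53, 42, 86] (3 swaps)
Pass 2: [21, 53, 42, 74, 86] (2 swaps)
Pass 3: [21, 42, 53, 74, 86] (1 swaps)

After 3 passes: [21, 42, 53, 74, 86]


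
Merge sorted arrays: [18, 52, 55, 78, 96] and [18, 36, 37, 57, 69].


Take 18 from A
Take 18 from B
Take 36 from B
Take 37 from B
Take 52 from A
Take 55 from A
Take 57 from B
Take 69 from B

Merged: [18, 18, 36, 37, 52, 55, 57, 69, 78, 96]


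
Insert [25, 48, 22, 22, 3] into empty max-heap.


Insert 25: [25]
Insert 48: [48, 25]
Insert 22: [48, 25, 22]
Insert 22: [48, 25, 22, 22]
Insert 3: [48, 25, 22, 22, 3]

Final heap: [48, 25, 22, 22, 3]


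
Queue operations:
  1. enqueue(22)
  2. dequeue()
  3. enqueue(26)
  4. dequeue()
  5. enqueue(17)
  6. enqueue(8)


enqueue(22) -> [22]
dequeue()->22, []
enqueue(26) -> [26]
dequeue()->26, []
enqueue(17) -> [17]
enqueue(8) -> [17, 8]

Final queue: [17, 8]


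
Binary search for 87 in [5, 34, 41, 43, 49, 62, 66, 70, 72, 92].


Step 1: lo=0, hi=9, mid=4, val=49
Step 2: lo=5, hi=9, mid=7, val=70
Step 3: lo=8, hi=9, mid=8, val=72
Step 4: lo=9, hi=9, mid=9, val=92

Not found


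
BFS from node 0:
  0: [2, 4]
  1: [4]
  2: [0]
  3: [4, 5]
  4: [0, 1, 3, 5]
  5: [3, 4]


Visit 0, enqueue [2, 4]
Visit 2, enqueue []
Visit 4, enqueue [1, 3, 5]
Visit 1, enqueue []
Visit 3, enqueue []
Visit 5, enqueue []

BFS order: [0, 2, 4, 1, 3, 5]


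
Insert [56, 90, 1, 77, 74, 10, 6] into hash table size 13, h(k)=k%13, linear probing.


Insert 56: h=4 -> slot 4
Insert 90: h=12 -> slot 12
Insert 1: h=1 -> slot 1
Insert 77: h=12, 1 probes -> slot 0
Insert 74: h=9 -> slot 9
Insert 10: h=10 -> slot 10
Insert 6: h=6 -> slot 6

Table: [77, 1, None, None, 56, None, 6, None, None, 74, 10, None, 90]


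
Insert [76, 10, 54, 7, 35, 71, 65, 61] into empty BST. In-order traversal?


Insert 76: root
Insert 10: L from 76
Insert 54: L from 76 -> R from 10
Insert 7: L from 76 -> L from 10
Insert 35: L from 76 -> R from 10 -> L from 54
Insert 71: L from 76 -> R from 10 -> R from 54
Insert 65: L from 76 -> R from 10 -> R from 54 -> L from 71
Insert 61: L from 76 -> R from 10 -> R from 54 -> L from 71 -> L from 65

In-order: [7, 10, 35, 54, 61, 65, 71, 76]


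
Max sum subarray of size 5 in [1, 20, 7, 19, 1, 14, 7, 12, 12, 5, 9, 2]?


[0:5]: 48
[1:6]: 61
[2:7]: 48
[3:8]: 53
[4:9]: 46
[5:10]: 50
[6:11]: 45
[7:12]: 40

Max: 61 at [1:6]


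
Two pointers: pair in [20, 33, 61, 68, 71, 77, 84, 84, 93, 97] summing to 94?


lo=0(20)+hi=9(97)=117
lo=0(20)+hi=8(93)=113
lo=0(20)+hi=7(84)=104
lo=0(20)+hi=6(84)=104
lo=0(20)+hi=5(77)=97
lo=0(20)+hi=4(71)=91
lo=1(33)+hi=4(71)=104
lo=1(33)+hi=3(68)=101
lo=1(33)+hi=2(61)=94

Yes: 33+61=94


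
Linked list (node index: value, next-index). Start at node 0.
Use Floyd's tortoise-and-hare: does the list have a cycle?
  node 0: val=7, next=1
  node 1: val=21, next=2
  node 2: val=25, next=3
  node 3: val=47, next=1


Floyd's tortoise (slow, +1) and hare (fast, +2):
  init: slow=0, fast=0
  step 1: slow=1, fast=2
  step 2: slow=2, fast=1
  step 3: slow=3, fast=3
  slow == fast at node 3: cycle detected

Cycle: yes


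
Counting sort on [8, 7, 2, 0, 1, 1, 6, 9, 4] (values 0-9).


Input: [8, 7, 2, 0, 1, 1, 6, 9, 4]
Counts: [1, 2, 1, 0, 1, 0, 1, 1, 1, 1]

Sorted: [0, 1, 1, 2, 4, 6, 7, 8, 9]


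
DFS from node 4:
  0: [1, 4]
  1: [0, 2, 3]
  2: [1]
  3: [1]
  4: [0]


Visit 4, push [0]
Visit 0, push [1]
Visit 1, push [3, 2]
Visit 2, push []
Visit 3, push []

DFS order: [4, 0, 1, 2, 3]


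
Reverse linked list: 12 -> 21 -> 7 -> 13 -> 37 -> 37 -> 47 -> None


Step 1: curr=12, set curr.next=prev(None) | reversed so far: 12
Step 2: curr=21, set curr.next=prev(12) | reversed so far: 21 -> 12
Step 3: curr=7, set curr.next=prev(21) | reversed so far: 7 -> 21 -> 12
Step 4: curr=13, set curr.next=prev(7) | reversed so far: 13 -> 7 -> 21 -> 12
Step 5: curr=37, set curr.next=prev(13) | reversed so far: 37 -> 13 -> 7 -> 21 -> 12
Step 6: curr=37, set curr.next=prev(37) | reversed so far: 37 -> 37 -> 13 -> 7 -> 21 -> 12
Step 7: curr=47, set curr.next=prev(37) | reversed so far: 47 -> 37 -> 37 -> 13 -> 7 -> 21 -> 12

47 -> 37 -> 37 -> 13 -> 7 -> 21 -> 12 -> None


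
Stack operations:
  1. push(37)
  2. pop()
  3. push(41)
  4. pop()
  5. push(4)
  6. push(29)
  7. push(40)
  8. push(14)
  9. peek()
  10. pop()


push(37) -> [37]
pop()->37, []
push(41) -> [41]
pop()->41, []
push(4) -> [4]
push(29) -> [4, 29]
push(40) -> [4, 29, 40]
push(14) -> [4, 29, 40, 14]
peek()->14
pop()->14, [4, 29, 40]

Final stack: [4, 29, 40]


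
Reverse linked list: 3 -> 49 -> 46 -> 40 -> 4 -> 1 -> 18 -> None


Step 1: curr=3, set curr.next=prev(None) | reversed so far: 3
Step 2: curr=49, set curr.next=prev(3) | reversed so far: 49 -> 3
Step 3: curr=46, set curr.next=prev(49) | reversed so far: 46 -> 49 -> 3
Step 4: curr=40, set curr.next=prev(46) | reversed so far: 40 -> 46 -> 49 -> 3
Step 5: curr=4, set curr.next=prev(40) | reversed so far: 4 -> 40 -> 46 -> 49 -> 3
Step 6: curr=1, set curr.next=prev(4) | reversed so far: 1 -> 4 -> 40 -> 46 -> 49 -> 3
Step 7: curr=18, set curr.next=prev(1) | reversed so far: 18 -> 1 -> 4 -> 40 -> 46 -> 49 -> 3

18 -> 1 -> 4 -> 40 -> 46 -> 49 -> 3 -> None
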